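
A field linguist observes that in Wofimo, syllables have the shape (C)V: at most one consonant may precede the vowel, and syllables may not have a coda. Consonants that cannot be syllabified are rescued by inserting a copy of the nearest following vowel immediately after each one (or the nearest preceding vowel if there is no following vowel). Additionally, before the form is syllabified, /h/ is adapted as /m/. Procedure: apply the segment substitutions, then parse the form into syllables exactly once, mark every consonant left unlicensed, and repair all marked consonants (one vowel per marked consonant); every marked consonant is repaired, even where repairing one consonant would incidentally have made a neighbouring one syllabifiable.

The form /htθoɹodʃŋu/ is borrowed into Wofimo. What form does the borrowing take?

Substitution: /h/ → /m/, giving /mtθoɹodʃŋu/.
Under (C)V, the unsyllabifiable consonants are /m/, /t/, /d/, /ʃ/ (no codas are permitted; onsets are limited to one consonant).
Inserting the epenthetic vowel yields /m/ → /mo/, /t/ → /to/, /d/ → /du/, /ʃ/ → /ʃu/.

motoθoɹoduʃuŋu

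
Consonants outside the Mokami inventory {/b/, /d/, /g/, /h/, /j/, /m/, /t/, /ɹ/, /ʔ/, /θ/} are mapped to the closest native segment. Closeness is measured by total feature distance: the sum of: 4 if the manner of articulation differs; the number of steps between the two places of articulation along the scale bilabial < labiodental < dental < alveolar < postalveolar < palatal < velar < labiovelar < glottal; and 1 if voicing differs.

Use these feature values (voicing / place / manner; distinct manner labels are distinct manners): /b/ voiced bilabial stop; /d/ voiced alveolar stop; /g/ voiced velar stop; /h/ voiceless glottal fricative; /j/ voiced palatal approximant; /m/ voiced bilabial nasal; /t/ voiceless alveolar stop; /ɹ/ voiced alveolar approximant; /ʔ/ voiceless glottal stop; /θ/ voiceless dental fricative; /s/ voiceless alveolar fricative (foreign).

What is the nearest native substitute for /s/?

/θ/ is closest: same manner (fricative), place distance 1 (alveolar→dental), same voicing; total 1. Next closest is /t/ at distance 4.

θ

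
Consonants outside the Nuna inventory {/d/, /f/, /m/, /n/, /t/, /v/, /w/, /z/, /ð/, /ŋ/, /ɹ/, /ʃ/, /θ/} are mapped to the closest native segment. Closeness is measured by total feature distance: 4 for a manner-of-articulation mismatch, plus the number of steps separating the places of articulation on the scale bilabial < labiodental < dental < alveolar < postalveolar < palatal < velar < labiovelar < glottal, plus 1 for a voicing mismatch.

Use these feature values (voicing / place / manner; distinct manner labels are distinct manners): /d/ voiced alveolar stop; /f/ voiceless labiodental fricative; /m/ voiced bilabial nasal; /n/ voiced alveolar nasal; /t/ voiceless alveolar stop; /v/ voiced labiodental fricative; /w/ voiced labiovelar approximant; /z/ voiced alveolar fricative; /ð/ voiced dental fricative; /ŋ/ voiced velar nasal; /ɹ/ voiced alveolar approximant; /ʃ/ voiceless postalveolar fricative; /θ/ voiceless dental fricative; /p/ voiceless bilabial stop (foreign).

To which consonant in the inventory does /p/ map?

/t/ is closest: same manner (stop), place distance 3 (bilabial→alveolar), same voicing; total 3. Next closest is /d/ at distance 4.

t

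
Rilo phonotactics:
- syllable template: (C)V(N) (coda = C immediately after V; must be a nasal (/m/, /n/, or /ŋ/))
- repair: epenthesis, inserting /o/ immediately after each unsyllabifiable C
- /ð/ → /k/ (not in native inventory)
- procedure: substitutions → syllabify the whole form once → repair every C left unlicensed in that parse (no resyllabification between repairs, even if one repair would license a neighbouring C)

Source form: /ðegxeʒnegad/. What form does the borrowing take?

kegoxeʒonegado

Substitution: /ð/ → /k/, giving /kegxeʒnegad/.
Syllabifying with onset maximization leaves /g/, /ʒ/, /d/ stranded (only a nasal (/m/, /n/, or /ŋ/) is licensed in coda position; onsets are limited to one consonant).
Epenthesis after each stranded consonant: /g/ → /go/, /ʒ/ → /ʒo/, /d/ → /do/.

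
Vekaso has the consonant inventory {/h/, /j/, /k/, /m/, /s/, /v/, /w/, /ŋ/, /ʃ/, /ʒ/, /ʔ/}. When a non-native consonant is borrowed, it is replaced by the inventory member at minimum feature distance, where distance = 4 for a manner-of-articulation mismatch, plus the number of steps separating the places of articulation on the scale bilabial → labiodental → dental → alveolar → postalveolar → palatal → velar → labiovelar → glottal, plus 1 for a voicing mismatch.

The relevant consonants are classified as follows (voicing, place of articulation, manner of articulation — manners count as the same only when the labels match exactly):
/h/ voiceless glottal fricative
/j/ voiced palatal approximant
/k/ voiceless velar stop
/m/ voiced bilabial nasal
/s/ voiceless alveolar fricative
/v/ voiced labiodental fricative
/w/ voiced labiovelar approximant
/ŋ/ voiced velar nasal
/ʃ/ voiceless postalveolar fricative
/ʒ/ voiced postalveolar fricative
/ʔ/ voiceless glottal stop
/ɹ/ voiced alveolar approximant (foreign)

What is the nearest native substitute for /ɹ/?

/j/ is closest: same manner (approximant), place distance 2 (alveolar→palatal), same voicing; total 2. Next closest is /w/ at distance 4.

j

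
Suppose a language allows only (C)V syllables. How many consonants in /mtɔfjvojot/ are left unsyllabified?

4

The consonants /m/, /f/, /j/, /t/ cannot be parsed into a legal (C)V syllable (no codas are permitted; onsets are limited to one consonant).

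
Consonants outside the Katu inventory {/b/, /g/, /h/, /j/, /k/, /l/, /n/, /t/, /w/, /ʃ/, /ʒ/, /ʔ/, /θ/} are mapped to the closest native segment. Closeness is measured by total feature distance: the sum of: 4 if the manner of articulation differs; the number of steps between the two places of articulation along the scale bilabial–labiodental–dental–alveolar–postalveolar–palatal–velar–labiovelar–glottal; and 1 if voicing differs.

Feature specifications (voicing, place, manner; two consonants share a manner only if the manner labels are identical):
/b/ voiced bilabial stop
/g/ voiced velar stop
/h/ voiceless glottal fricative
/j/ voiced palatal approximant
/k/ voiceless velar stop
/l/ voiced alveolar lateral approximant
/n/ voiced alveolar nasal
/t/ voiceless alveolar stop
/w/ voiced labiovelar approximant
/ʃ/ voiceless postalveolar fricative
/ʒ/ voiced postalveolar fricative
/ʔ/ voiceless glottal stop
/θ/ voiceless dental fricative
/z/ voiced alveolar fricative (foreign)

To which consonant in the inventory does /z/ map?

/ʒ/ is closest: same manner (fricative), place distance 1 (alveolar→postalveolar), same voicing; total 1. Next closest is /ʃ/ at distance 2.

ʒ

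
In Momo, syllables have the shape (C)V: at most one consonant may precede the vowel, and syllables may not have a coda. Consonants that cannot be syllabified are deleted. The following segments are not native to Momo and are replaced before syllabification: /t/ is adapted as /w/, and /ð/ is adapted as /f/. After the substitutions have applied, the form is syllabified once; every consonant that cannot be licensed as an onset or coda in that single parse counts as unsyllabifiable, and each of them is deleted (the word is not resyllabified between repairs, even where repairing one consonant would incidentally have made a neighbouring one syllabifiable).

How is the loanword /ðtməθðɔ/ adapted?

məfɔ

Substitution: /ð/ → /f/, /t/ → /w/, giving /fwməθfɔ/.
Under (C)V, the unsyllabifiable consonants are /f/, /w/, /θ/ (no codas are permitted; onsets are limited to one consonant).
Deletion applies to /f/, /w/, /θ/.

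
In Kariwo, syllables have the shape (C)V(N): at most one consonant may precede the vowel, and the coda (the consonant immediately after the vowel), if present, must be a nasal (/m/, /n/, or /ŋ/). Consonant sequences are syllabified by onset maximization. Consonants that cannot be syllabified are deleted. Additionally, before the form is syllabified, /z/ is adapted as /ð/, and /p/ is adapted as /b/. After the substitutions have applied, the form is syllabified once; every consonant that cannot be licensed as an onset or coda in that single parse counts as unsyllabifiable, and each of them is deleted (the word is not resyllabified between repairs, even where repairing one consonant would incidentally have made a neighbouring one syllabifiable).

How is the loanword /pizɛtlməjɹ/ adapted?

Substitution: /p/ → /b/, /z/ → /ð/, giving /biðɛtlməjɹ/.
The consonants /t/, /l/, /j/, /ɹ/ cannot be parsed into a legal (C)V(N) syllable (only a nasal (/m/, /n/, or /ŋ/) is licensed in coda position; onsets are limited to one consonant).
Deleting the stranded consonants removes /t/, /l/, /j/, /ɹ/.

biðɛmə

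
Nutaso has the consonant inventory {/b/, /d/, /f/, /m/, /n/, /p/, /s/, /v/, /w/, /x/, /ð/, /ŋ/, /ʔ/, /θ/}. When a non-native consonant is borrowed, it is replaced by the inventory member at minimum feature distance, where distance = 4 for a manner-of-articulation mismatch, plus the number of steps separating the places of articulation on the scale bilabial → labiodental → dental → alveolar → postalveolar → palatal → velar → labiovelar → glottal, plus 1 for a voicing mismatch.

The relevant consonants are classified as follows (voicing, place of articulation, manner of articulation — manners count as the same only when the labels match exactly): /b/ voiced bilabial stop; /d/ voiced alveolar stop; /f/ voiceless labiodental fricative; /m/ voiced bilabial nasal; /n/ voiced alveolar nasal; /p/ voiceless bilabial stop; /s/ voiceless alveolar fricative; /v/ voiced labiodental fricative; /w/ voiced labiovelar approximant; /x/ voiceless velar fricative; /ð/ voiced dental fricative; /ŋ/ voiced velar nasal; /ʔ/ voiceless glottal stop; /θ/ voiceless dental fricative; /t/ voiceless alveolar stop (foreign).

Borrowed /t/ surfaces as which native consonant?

/d/ is closest: same manner (stop), place distance 0 (alveolar→alveolar), voicing differs (+1); total 1. Next closest is /p/ at distance 3.

d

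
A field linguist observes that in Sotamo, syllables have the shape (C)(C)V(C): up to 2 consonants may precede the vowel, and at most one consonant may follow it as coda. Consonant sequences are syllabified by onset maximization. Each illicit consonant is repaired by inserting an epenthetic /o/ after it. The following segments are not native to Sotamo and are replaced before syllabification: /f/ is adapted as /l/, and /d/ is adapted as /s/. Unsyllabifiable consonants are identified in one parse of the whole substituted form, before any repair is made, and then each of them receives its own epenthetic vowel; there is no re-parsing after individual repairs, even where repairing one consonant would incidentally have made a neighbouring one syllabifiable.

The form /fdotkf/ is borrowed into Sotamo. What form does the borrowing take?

Substitution: /f/ → /l/, /d/ → /s/, giving /lsotkl/.
Syllabifying with onset maximization leaves /k/, /l/ stranded (at most one coda consonant is licensed; onsets may contain at most 2 consonants).
Epenthesis after each stranded consonant: /k/ → /ko/, /l/ → /lo/.

lsotkolo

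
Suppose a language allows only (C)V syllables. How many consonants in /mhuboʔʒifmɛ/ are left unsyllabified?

Syllabifying with onset maximization leaves /m/, /ʔ/, /f/ stranded (no codas are permitted; onsets are limited to one consonant).

3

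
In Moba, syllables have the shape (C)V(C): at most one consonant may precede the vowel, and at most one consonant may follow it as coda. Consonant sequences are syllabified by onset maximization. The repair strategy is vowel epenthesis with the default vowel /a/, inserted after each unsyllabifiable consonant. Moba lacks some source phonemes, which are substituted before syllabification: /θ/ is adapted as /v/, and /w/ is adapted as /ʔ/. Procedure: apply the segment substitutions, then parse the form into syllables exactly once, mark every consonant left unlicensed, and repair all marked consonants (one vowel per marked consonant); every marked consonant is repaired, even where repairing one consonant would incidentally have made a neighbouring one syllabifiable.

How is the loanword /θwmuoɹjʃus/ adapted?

Substitution: /θ/ → /v/, /w/ → /ʔ/, giving /vʔmuoɹjʃus/.
The consonants /v/, /ʔ/, /j/ cannot be parsed into a legal (C)V(C) syllable (at most one coda consonant is licensed; onsets are limited to one consonant).
Inserting the epenthetic vowel yields /v/ → /va/, /ʔ/ → /ʔa/, /j/ → /ja/.

vaʔamuoɹjaʃus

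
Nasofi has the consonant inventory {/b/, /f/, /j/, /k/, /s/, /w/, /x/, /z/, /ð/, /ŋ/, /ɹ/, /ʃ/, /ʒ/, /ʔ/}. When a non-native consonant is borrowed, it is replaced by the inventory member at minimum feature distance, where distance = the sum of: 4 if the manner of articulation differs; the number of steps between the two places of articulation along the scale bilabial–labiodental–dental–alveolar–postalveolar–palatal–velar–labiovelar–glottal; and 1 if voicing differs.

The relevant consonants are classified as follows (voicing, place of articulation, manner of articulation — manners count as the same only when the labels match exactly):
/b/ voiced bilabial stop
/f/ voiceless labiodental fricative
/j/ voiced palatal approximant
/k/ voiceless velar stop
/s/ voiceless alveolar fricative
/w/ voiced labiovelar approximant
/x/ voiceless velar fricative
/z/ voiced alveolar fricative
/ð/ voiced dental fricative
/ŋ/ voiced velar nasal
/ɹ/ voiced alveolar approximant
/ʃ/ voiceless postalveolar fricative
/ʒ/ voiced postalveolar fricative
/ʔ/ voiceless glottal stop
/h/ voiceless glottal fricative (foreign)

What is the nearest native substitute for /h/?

/x/ is closest: same manner (fricative), place distance 2 (glottal→velar), same voicing; total 2. Next closest is /ʃ/ at distance 4.

x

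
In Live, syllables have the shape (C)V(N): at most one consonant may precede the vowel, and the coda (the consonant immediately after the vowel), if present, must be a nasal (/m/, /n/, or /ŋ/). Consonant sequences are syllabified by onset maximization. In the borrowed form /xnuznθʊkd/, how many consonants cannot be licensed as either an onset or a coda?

5

The consonants /x/, /z/, /n/, /k/, /d/ cannot be parsed into a legal (C)V(N) syllable (only a nasal (/m/, /n/, or /ŋ/) is licensed in coda position; onsets are limited to one consonant).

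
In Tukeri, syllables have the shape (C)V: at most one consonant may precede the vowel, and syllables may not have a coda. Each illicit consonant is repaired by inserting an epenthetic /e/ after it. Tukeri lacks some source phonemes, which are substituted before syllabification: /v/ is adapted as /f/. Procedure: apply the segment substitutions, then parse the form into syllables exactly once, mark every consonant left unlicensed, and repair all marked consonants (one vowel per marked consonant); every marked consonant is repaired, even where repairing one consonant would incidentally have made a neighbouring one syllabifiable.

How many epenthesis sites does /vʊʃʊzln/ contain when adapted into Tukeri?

3

After substitution the input is /fʊʃʊzln/.
The unsyllabifiable consonants are /z/, /l/, /n/; each receives one epenthetic vowel.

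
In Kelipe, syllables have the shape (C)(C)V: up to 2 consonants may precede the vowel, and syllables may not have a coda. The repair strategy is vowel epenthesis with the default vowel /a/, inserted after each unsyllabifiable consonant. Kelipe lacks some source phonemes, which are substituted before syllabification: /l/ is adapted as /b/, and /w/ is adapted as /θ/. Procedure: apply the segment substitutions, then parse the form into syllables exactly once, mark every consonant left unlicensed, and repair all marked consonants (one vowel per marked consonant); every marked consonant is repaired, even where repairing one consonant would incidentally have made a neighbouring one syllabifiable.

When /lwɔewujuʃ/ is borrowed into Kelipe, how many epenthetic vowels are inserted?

1

After substitution the input is /bθɔeθujuʃ/.
The unsyllabifiable consonants are /ʃ/; each receives one epenthetic vowel.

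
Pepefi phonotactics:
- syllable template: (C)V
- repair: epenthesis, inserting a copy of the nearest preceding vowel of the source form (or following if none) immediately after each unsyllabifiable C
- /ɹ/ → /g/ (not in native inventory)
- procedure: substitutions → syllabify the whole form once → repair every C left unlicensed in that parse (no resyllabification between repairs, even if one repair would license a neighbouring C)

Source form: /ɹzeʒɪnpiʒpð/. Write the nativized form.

Substitution: /ɹ/ → /g/, giving /gzeʒɪnpiʒpð/.
Under (C)V, the unsyllabifiable consonants are /g/, /n/, /ʒ/, /p/, /ð/ (no codas are permitted; onsets are limited to one consonant).
Inserting the epenthetic vowel yields /g/ → /ge/, /n/ → /nɪ/, /ʒ/ → /ʒi/, /p/ → /pi/, /ð/ → /ði/.

gezeʒɪnɪpiʒipiði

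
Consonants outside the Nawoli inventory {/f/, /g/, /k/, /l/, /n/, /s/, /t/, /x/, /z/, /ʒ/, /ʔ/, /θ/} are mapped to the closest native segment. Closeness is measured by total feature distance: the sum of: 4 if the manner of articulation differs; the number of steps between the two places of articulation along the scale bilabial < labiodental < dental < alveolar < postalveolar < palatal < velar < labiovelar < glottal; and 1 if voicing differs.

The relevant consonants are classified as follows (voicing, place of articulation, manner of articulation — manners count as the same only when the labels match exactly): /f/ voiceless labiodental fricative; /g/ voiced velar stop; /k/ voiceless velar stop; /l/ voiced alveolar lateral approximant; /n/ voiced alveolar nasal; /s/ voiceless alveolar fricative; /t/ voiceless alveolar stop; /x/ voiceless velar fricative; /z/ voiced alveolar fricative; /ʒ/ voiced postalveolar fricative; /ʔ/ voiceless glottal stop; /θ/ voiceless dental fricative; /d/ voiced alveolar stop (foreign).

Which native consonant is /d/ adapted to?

t

/t/ is closest: same manner (stop), place distance 0 (alveolar→alveolar), voicing differs (+1); total 1. Next closest is /g/ at distance 3.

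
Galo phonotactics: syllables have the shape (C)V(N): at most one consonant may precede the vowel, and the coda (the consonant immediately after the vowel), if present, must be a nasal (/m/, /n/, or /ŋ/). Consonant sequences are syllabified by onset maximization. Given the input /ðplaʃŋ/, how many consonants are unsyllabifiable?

4

The consonants /ð/, /p/, /ʃ/, /ŋ/ cannot be parsed into a legal (C)V(N) syllable (only a nasal (/m/, /n/, or /ŋ/) is licensed in coda position; onsets are limited to one consonant).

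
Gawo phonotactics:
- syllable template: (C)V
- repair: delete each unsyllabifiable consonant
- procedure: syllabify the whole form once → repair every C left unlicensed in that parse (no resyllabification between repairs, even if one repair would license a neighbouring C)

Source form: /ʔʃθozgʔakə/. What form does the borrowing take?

Syllabifying with onset maximization leaves /ʔ/, /ʃ/, /z/, /g/ stranded (no codas are permitted; onsets are limited to one consonant).
Deleting the stranded consonants removes /ʔ/, /ʃ/, /z/, /g/.

θoʔakə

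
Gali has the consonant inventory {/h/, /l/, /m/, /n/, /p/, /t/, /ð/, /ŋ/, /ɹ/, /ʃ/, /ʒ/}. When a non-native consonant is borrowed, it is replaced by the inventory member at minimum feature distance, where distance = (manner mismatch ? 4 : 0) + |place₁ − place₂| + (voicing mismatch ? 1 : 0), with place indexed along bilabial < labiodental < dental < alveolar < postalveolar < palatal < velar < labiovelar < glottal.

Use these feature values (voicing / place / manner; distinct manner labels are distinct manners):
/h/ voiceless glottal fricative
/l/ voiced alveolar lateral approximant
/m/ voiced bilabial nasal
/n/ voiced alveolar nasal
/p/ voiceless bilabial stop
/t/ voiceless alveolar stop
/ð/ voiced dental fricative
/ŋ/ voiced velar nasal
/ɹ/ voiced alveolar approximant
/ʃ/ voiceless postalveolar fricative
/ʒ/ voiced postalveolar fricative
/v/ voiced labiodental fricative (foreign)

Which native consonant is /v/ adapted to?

ð

/ð/ is closest: same manner (fricative), place distance 1 (labiodental→dental), same voicing; total 1. Next closest is /ʒ/ at distance 3.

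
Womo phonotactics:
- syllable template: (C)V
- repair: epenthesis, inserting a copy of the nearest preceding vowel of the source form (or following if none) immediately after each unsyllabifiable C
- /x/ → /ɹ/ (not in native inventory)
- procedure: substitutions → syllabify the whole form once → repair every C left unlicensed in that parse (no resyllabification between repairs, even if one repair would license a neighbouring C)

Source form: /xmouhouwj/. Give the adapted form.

ɹomouhouwuju

Substitution: /x/ → /ɹ/, giving /ɹmouhouwj/.
Under (C)V, the unsyllabifiable consonants are /ɹ/, /w/, /j/ (no codas are permitted; onsets are limited to one consonant).
Inserting the epenthetic vowel yields /ɹ/ → /ɹo/, /w/ → /wu/, /j/ → /ju/.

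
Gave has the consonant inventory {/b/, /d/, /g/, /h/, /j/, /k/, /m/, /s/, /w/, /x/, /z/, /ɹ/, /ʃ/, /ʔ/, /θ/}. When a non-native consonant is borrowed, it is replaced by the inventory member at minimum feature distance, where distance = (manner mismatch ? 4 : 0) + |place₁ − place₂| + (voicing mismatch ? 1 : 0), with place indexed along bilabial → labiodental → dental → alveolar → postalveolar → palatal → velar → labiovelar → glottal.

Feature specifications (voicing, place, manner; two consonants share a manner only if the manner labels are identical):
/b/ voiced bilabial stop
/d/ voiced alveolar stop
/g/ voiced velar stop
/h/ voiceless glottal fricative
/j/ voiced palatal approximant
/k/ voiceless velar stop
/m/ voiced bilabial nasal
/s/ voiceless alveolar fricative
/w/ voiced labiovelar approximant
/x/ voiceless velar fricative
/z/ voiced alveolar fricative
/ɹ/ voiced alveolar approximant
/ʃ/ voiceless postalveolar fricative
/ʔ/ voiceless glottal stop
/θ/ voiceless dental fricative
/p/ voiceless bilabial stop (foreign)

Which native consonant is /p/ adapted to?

b

/b/ is closest: same manner (stop), place distance 0 (bilabial→bilabial), voicing differs (+1); total 1. Next closest is /d/ at distance 4.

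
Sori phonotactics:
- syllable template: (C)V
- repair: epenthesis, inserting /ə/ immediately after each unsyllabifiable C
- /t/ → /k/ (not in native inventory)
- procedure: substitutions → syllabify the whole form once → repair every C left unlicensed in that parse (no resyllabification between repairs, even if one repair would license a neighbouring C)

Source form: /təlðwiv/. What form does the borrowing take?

kələðəwivə

Substitution: /t/ → /k/, giving /kəlðwiv/.
Under (C)V, the unsyllabifiable consonants are /l/, /ð/, /v/ (no codas are permitted; onsets are limited to one consonant).
Epenthesis after each stranded consonant: /l/ → /lə/, /ð/ → /ðə/, /v/ → /və/.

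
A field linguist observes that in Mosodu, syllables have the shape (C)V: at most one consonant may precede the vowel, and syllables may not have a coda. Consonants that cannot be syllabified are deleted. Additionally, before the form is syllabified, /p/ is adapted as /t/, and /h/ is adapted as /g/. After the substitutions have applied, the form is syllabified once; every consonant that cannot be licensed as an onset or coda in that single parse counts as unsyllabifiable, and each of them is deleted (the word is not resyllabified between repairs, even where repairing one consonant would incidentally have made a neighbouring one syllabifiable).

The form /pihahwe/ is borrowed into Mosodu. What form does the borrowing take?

Substitution: /p/ → /t/, /h/ → /g/, giving /tigagwe/.
Under (C)V, the unsyllabifiable consonants are /g/ (no codas are permitted; onsets are limited to one consonant).
Deleting the stranded consonants removes /g/.

tigawe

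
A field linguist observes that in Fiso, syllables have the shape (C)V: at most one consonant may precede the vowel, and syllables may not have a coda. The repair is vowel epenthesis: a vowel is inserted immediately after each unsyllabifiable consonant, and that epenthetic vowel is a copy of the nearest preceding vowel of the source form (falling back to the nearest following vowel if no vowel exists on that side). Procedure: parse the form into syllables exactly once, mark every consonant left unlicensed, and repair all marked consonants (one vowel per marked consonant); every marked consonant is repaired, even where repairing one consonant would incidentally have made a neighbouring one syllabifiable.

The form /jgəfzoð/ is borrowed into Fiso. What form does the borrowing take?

Under (C)V, the unsyllabifiable consonants are /j/, /f/, /ð/ (no codas are permitted; onsets are limited to one consonant).
Each unlicensed consonant becomes the onset of a new syllable: /j/ → /jə/, /f/ → /fə/, /ð/ → /ðo/.

jəgəfəzoðo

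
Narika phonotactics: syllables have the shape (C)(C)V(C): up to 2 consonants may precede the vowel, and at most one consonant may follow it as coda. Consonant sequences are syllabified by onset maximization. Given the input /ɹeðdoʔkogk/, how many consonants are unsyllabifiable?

Under (C)(C)V(C), the unsyllabifiable consonants are /k/ (at most one coda consonant is licensed; onsets may contain at most 2 consonants).

1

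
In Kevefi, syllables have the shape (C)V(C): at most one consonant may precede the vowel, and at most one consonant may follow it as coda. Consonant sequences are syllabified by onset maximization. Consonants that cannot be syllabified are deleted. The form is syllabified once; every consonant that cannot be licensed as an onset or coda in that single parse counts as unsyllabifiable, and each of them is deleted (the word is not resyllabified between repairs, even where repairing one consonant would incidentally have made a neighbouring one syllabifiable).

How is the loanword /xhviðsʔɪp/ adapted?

viðʔɪp

The consonants /x/, /h/, /s/ cannot be parsed into a legal (C)V(C) syllable (at most one coda consonant is licensed; onsets are limited to one consonant).
Each unlicensed consonant is deleted: /x/, /h/, /s/.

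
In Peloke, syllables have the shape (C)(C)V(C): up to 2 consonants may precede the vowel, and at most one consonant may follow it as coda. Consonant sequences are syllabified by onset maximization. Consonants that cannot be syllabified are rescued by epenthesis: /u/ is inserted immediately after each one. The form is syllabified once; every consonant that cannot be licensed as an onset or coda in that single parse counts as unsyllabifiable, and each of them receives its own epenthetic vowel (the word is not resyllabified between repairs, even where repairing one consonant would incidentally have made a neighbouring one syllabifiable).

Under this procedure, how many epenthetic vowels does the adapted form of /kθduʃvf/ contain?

The unsyllabifiable consonants are /k/, /v/, /f/; each receives one epenthetic vowel.

3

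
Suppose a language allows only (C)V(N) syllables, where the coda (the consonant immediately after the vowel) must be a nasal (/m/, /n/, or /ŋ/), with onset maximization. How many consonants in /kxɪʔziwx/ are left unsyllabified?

The consonants /k/, /ʔ/, /w/, /x/ cannot be parsed into a legal (C)V(N) syllable (only a nasal (/m/, /n/, or /ŋ/) is licensed in coda position; onsets are limited to one consonant).

4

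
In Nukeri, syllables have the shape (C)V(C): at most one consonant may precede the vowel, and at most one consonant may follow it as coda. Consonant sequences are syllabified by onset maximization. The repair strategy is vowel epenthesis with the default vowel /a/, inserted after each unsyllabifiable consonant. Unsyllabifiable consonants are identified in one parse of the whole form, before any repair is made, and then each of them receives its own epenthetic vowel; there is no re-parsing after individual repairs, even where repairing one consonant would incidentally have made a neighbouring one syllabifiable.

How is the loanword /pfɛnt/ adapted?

pafɛnta

Syllabifying with onset maximization leaves /p/, /t/ stranded (at most one coda consonant is licensed; onsets are limited to one consonant).
Epenthesis after each stranded consonant: /p/ → /pa/, /t/ → /ta/.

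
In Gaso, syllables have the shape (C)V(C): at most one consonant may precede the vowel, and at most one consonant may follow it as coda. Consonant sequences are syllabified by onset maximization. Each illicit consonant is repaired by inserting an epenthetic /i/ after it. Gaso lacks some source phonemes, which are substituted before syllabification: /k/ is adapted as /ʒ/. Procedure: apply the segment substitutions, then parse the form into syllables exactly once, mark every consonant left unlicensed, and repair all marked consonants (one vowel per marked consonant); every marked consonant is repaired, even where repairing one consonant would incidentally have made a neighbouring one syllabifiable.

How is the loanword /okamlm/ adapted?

oʒamlimi

Substitution: /k/ → /ʒ/, giving /oʒamlm/.
Syllabifying with onset maximization leaves /l/, /m/ stranded (at most one coda consonant is licensed; onsets are limited to one consonant).
Inserting the epenthetic vowel yields /l/ → /li/, /m/ → /mi/.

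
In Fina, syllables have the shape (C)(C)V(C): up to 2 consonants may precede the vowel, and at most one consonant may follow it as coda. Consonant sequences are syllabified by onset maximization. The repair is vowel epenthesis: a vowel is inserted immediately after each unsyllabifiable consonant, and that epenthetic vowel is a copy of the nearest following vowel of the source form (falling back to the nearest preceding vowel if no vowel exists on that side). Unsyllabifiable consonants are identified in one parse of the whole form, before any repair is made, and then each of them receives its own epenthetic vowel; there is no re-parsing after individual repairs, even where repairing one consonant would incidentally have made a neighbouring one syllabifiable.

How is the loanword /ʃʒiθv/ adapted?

Under (C)(C)V(C), the unsyllabifiable consonants are /v/ (at most one coda consonant is licensed; onsets may contain at most 2 consonants).
Epenthesis after each stranded consonant: /v/ → /vi/.

ʃʒiθvi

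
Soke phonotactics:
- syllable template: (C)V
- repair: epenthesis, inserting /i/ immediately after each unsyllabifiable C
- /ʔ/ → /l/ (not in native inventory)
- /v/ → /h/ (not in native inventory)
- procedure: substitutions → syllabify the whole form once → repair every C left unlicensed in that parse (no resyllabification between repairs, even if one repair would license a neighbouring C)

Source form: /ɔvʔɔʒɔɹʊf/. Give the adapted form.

ɔhilɔʒɔɹʊfi

Substitution: /v/ → /h/, /ʔ/ → /l/, giving /ɔhlɔʒɔɹʊf/.
The consonants /h/, /f/ cannot be parsed into a legal (C)V syllable (no codas are permitted; onsets are limited to one consonant).
Each unlicensed consonant becomes the onset of a new syllable: /h/ → /hi/, /f/ → /fi/.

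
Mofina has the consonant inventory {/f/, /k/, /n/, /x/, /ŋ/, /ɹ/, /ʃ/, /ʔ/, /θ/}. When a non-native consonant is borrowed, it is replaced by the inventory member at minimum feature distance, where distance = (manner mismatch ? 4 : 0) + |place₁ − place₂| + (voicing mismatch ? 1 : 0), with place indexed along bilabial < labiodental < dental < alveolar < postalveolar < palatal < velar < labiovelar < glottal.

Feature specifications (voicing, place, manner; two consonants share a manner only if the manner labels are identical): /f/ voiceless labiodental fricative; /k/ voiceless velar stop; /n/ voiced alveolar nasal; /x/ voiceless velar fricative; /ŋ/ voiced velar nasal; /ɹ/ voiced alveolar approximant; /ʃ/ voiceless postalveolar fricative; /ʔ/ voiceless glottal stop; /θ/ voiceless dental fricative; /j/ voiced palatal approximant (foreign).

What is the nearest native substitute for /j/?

ɹ

/ɹ/ is closest: same manner (approximant), place distance 2 (palatal→alveolar), same voicing; total 2. Next closest is /ŋ/ at distance 5.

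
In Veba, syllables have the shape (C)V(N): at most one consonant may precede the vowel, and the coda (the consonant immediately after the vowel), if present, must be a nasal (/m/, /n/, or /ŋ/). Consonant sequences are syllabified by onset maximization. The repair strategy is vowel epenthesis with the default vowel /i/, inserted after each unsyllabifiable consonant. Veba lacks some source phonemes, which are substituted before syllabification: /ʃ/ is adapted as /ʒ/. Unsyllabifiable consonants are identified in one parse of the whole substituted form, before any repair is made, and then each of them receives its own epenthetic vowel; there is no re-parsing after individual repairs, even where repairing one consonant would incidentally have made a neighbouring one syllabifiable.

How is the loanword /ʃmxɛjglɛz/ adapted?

ʒimixɛjigilɛzi

Substitution: /ʃ/ → /ʒ/, giving /ʒmxɛjglɛz/.
Under (C)V(N), the unsyllabifiable consonants are /ʒ/, /m/, /j/, /g/, /z/ (only a nasal (/m/, /n/, or /ŋ/) is licensed in coda position; onsets are limited to one consonant).
Each unlicensed consonant becomes the onset of a new syllable: /ʒ/ → /ʒi/, /m/ → /mi/, /j/ → /ji/, /g/ → /gi/, /z/ → /zi/.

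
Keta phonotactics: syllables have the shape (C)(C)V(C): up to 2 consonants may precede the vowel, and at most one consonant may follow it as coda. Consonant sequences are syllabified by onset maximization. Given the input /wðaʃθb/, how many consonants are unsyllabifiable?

Syllabifying with onset maximization leaves /θ/, /b/ stranded (at most one coda consonant is licensed; onsets may contain at most 2 consonants).

2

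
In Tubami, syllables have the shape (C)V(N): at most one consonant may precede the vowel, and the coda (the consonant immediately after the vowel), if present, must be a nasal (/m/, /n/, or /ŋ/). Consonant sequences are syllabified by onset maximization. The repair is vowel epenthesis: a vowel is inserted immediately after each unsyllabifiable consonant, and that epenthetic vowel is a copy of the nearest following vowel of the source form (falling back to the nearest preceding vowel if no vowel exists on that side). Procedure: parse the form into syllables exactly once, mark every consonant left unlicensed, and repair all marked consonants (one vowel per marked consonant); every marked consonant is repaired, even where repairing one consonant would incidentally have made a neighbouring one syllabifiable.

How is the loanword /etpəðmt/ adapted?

Under (C)V(N), the unsyllabifiable consonants are /t/, /ð/, /m/, /t/ (only a nasal (/m/, /n/, or /ŋ/) is licensed in coda position; onsets are limited to one consonant).
Inserting the epenthetic vowel yields /t/ → /tə/, /ð/ → /ðə/, /m/ → /mə/, /t/ → /tə/.

etəpəðəmətə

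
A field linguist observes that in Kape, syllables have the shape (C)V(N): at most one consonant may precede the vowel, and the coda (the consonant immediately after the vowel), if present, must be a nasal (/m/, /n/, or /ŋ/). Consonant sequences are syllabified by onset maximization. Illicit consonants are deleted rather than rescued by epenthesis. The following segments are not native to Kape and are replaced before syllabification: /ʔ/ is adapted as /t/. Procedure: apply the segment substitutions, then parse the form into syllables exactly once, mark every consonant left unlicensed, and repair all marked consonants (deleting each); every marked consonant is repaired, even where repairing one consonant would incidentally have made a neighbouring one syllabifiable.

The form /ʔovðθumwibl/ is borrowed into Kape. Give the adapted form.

toθumwi

Substitution: /ʔ/ → /t/, giving /tovðθumwibl/.
Under (C)V(N), the unsyllabifiable consonants are /v/, /ð/, /b/, /l/ (only a nasal (/m/, /n/, or /ŋ/) is licensed in coda position; onsets are limited to one consonant).
Each unlicensed consonant is deleted: /v/, /ð/, /b/, /l/.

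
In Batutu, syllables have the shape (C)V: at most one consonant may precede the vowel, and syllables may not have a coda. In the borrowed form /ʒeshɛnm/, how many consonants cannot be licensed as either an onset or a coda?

Syllabifying with onset maximization leaves /s/, /n/, /m/ stranded (no codas are permitted; onsets are limited to one consonant).

3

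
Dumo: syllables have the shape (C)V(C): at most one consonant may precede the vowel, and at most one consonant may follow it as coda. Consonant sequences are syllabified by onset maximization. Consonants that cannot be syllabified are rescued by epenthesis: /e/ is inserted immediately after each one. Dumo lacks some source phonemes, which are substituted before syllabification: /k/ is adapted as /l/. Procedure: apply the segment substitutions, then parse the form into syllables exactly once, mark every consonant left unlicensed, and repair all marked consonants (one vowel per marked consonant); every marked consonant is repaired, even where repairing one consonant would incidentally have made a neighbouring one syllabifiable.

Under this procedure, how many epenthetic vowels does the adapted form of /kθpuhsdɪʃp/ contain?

4

After substitution the input is /lθpuhsdɪʃp/.
The unsyllabifiable consonants are /l/, /θ/, /s/, /p/; each receives one epenthetic vowel.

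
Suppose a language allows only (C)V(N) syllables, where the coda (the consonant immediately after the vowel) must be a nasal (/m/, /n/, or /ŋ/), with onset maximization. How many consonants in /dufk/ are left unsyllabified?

Syllabifying with onset maximization leaves /f/, /k/ stranded (only a nasal (/m/, /n/, or /ŋ/) is licensed in coda position; onsets are limited to one consonant).

2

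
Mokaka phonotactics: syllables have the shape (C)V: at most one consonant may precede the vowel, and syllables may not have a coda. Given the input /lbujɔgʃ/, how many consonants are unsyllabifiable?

3

Syllabifying with onset maximization leaves /l/, /g/, /ʃ/ stranded (no codas are permitted; onsets are limited to one consonant).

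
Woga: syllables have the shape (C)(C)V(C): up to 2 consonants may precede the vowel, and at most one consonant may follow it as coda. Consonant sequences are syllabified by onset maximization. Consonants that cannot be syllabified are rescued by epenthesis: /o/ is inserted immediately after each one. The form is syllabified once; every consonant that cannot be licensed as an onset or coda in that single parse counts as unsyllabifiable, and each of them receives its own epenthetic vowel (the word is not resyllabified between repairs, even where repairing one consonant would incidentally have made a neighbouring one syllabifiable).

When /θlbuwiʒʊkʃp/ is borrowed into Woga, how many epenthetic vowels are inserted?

3

The unsyllabifiable consonants are /θ/, /ʃ/, /p/; each receives one epenthetic vowel.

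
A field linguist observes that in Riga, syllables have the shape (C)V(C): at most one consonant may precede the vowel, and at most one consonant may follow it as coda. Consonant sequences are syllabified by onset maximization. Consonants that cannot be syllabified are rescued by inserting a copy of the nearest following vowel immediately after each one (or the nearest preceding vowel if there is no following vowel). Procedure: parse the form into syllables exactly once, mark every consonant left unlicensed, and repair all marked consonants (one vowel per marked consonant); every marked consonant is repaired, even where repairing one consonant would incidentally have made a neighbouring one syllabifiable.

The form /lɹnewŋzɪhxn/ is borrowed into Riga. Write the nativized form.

Under (C)V(C), the unsyllabifiable consonants are /l/, /ɹ/, /ŋ/, /x/, /n/ (at most one coda consonant is licensed; onsets are limited to one consonant).
Inserting the epenthetic vowel yields /l/ → /le/, /ɹ/ → /ɹe/, /ŋ/ → /ŋɪ/, /x/ → /xɪ/, /n/ → /nɪ/.

leɹenewŋɪzɪhxɪnɪ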